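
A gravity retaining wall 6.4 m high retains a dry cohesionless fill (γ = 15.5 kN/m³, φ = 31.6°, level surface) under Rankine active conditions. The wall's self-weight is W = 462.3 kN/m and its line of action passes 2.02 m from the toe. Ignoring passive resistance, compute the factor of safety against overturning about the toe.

4.41

K_a = tan²(45° − 31.6°/2) = 0.3123.
P_a = ½K_aγH² = 0.5×0.3123×15.5×6.4² = 99.15 kN/m, acting at H/3 = 2.133 m above the base.
Overturning moment M_o = P_a × H/3 = 99.15 × 2.133 = 211.5.
Resisting moment M_r = W × 2.02 = 462.3 × 2.02 = 933.8.
FS_overturning = M_r/M_o = 933.8/211.5 = 4.415.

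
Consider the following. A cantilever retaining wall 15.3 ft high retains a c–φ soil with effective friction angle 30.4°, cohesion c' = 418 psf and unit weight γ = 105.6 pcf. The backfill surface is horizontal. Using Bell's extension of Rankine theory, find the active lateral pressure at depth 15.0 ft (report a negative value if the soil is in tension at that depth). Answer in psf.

40.8 psf

K_a = (1 − sin φ)/(1 + sin φ) = 0.3280.
σ_a = K_a γ z − 2c√K_a = 0.3280×105.6×15.0 − 2×418×0.5727 = 40.76 psf.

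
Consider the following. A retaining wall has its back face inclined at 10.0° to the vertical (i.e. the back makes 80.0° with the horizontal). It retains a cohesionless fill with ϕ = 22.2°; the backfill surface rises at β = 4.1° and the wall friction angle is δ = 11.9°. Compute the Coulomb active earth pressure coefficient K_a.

0.516

K_a = sin²(α+φ) / [sin²α · sin(α−δ) · (1 + √{sin(φ+δ)sin(φ−β) / (sin(α−δ)sin(α+β))})²].
With α = 80.0°, φ = 22.2°, δ = 11.9°, β = 4.1°: K_a = 0.5160.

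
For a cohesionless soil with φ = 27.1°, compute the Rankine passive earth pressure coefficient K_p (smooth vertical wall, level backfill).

2.67

K_p = (1 + sin φ)/(1 − sin φ) = tan²(45° + 27.1°/2) = 2.673.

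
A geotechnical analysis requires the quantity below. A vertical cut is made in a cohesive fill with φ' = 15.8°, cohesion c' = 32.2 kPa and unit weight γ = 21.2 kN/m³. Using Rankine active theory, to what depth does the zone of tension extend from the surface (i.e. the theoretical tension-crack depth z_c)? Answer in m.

K_a = tan²(45° − 15.8°/2) = 0.5720; √K_a = 0.7563.
The active pressure is zero where K_a γ z = 2c√K_a, so z_c = 2c/(γ√K_a) = 2×32.2/(21.2×0.7563) = 4.017 m.

4.02 m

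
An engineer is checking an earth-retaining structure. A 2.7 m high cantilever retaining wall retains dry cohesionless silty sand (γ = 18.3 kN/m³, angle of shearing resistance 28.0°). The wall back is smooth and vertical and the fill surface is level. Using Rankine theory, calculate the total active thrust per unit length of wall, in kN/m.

24.1 kN/m

K_a = tan²(45° − φ/2) = 0.3610.
P_a = ½ K_a γ H² = 0.5 × 0.3610 × 18.3 × 2.7² = 24.08 kN/m.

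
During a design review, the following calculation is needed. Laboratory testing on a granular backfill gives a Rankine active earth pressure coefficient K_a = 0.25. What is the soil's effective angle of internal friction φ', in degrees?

36.9°

K_a = tan²(45° − φ/2) ⇒ 45° − φ/2 = arctan(√0.25) = 26.57°.
φ = 2(45° − 26.57°) = 36.87°.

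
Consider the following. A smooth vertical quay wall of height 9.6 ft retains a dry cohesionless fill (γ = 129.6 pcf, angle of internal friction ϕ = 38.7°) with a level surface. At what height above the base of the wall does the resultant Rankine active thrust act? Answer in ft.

K_a = 0.2306.
The pressure distribution is triangular, so the resultant acts at H/3 above the base = 9.6/3 = 3.200 ft.

3.20 ft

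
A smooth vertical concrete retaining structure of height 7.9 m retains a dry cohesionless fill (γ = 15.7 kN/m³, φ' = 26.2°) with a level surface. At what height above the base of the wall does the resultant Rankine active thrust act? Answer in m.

2.63 m

K_a = 0.3874.
The pressure distribution is triangular, so the resultant acts at H/3 above the base = 7.9/3 = 2.633 m.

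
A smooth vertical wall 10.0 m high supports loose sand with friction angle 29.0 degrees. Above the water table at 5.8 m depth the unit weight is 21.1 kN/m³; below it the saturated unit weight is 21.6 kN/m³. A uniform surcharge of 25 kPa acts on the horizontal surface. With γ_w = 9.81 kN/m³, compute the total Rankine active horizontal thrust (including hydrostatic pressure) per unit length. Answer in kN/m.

K_a = tan²(45° − φ/2) = 0.3470.
γ' = 21.6 − 9.81 = 11.79 kN/m³. h₂ = H − d_w = 4.2 m.
σ'_h: at surface K_a·q = 8.674; at WT K_a(q+γd_w) = 51.14; at base K_a(q+γd_w+γ'h₂) = 68.32 kPa.
P₁ = ½(8.674+51.14)×5.8 = 173.5; P₂ = ½(51.14+68.32)×4.2 = 250.9; P_w = ½γ_w h₂² = 86.52.
Total = 173.5+250.9+86.52 = 510.8 kN/m.

511 kN/m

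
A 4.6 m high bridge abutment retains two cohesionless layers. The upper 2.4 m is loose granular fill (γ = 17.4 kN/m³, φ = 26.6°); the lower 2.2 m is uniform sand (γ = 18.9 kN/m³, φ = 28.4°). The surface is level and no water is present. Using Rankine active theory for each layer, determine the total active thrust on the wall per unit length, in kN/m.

K_a1 = tan²(45°−26.6°/2) = 0.3814; K_a2 = tan²(45°−28.4°/2) = 0.3554.
Layer 1: σ at base = K_a1 γ₁ h₁ = 15.93 kPa; P₁ = ½×15.93×2.4 = 19.11.
Layer 2: σ_v at top = γ₁h₁ = 41.76; σ_h top = K_a2×41.76 = 14.84; σ_h base = K_a2×(41.76+18.9×2.2) = 29.62.
P₂ = ½(14.84+29.62)×2.2 = 48.90. Total P_a = 19.11+48.90 = 68.02 kN/m.

68.0 kN/m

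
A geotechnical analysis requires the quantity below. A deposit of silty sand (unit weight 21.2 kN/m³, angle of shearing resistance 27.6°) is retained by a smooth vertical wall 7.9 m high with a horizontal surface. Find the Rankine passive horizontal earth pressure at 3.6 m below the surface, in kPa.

K_p = (1 + sin φ)/(1 − sin φ) = 2.726.
σ_h = K_p γ z = 2.726 × 21.2 × 3.6 = 208.1 kPa.

208 kPa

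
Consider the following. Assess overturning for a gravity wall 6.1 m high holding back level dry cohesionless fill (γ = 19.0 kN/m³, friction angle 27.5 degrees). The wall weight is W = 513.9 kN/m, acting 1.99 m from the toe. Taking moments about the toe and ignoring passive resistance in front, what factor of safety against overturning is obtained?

3.86

K_a = tan²(45° − 27.5°/2) = 0.3682.
P_a = ½K_aγH² = 0.5×0.3682×19.0×6.1² = 130.2 kN/m, acting at H/3 = 2.033 m above the base.
Overturning moment M_o = P_a × H/3 = 130.2 × 2.033 = 264.7.
Resisting moment M_r = W × 1.99 = 513.9 × 1.99 = 1023.
FS_overturning = M_r/M_o = 1023/264.7 = 3.864.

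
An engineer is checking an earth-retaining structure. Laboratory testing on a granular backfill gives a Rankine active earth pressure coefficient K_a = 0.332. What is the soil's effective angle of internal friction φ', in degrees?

30.1°

K_a = tan²(45° − φ/2) ⇒ 45° − φ/2 = arctan(√0.332) = 29.95°.
φ = 2(45° − 29.95°) = 30.10°.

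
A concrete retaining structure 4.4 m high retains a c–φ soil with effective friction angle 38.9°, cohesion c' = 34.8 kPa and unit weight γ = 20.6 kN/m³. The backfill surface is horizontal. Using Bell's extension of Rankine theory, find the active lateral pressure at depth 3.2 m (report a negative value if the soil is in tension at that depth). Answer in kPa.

-18.2 kPa

K_a = (1 − sin φ)/(1 + sin φ) = 0.2285.
σ_a = K_a γ z − 2c√K_a = 0.2285×20.6×3.2 − 2×34.8×0.4780 = -18.21 kPa.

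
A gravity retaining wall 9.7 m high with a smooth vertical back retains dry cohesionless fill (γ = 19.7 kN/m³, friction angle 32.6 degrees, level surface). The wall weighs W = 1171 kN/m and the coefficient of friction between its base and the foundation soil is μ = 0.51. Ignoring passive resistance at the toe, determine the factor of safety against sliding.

K_a = tan²(45° − 32.6°/2) = 0.2997.
P_a = ½K_aγH² = 0.5×0.2997×19.7×9.7² = 277.8 kN/m, acting at H/3 = 3.233 m above the base.
FS_sliding = μW / P_a = 0.51×1171 / 277.8 = 2.150.

2.15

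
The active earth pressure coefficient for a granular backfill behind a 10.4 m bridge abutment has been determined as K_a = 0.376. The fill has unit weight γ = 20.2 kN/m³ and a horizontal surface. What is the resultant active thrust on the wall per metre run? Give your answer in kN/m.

P = ½ K_a γ H² = 0.5 × 0.376 × 20.2 × 10.4² = 410.7 kN/m.

411 kN/m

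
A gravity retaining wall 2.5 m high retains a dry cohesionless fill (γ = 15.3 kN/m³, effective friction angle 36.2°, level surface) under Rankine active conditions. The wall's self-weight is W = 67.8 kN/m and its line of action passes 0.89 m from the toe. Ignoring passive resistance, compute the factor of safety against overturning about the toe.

5.88

K_a = tan²(45° − 36.2°/2) = 0.2574.
P_a = ½K_aγH² = 0.5×0.2574×15.3×2.5² = 12.31 kN/m, acting at H/3 = 0.8333 m above the base.
Overturning moment M_o = P_a × H/3 = 12.31 × 0.8333 = 10.26.
Resisting moment M_r = W × 0.89 = 67.8 × 0.89 = 60.34.
FS_overturning = M_r/M_o = 60.34/10.26 = 5.884.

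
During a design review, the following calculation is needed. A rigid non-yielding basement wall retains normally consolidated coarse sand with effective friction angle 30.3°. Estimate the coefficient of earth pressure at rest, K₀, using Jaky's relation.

K₀ = 1 − sin φ' = 1 − sin 30.3° = 0.4955.

0.495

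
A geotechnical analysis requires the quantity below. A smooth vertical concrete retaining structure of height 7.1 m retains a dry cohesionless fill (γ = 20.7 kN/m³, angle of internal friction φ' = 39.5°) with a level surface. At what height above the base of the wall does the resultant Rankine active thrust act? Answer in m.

K_a = 0.2224.
The pressure distribution is triangular, so the resultant acts at H/3 above the base = 7.1/3 = 2.367 m.

2.37 m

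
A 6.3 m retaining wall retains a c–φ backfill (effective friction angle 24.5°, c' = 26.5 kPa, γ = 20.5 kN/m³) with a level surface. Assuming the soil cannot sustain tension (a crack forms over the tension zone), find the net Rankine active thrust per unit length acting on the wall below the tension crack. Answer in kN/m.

K_a = 0.4137; √K_a = 0.6432.
Tension-crack depth z_c = 2c/(γ√K_a) = 2×26.5/(20.5×0.6432) = 4.019 m.
σ_a at base = K_a γ H − 2c√K_a = 0.4137×20.5×6.3 − 2×26.5×0.6432 = 19.34 kPa.
P_a = ½ × 19.34 × (H − z_c) = 0.5×19.34×2.281 = 22.06 kN/m.

22.1 kN/m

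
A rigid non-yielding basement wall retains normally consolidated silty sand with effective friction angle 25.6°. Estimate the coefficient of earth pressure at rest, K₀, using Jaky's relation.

0.568

K₀ = 1 − sin φ' = 1 − sin 25.6° = 0.5679.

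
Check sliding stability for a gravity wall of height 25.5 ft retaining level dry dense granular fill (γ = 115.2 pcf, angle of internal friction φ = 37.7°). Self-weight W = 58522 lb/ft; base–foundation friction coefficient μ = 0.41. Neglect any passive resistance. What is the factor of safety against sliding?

2.66

K_a = tan²(45° − 37.7°/2) = 0.2411.
P_a = ½K_aγH² = 0.5×0.2411×115.2×25.5² = 9029 lb/ft, acting at H/3 = 8.500 ft above the base.
FS_sliding = μW / P_a = 0.41×58522 / 9029 = 2.658.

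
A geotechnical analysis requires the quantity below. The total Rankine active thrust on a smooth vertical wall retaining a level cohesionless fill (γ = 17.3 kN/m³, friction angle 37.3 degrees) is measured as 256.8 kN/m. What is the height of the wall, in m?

K_a = 0.2453. P_a = ½ K_a γ H² ⇒ H = √(2P_a/(K_a γ)).
H = √(2×256.8/(0.2453×17.3)) = 11.00 m.

11.0 m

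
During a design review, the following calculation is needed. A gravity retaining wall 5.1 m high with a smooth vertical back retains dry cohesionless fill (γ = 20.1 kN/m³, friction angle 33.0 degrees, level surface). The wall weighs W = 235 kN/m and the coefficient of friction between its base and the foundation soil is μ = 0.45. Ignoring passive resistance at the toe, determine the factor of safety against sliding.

1.37

K_a = tan²(45° − 33.0°/2) = 0.2948.
P_a = ½K_aγH² = 0.5×0.2948×20.1×5.1² = 77.06 kN/m, acting at H/3 = 1.700 m above the base.
FS_sliding = μW / P_a = 0.45×235 / 77.06 = 1.372.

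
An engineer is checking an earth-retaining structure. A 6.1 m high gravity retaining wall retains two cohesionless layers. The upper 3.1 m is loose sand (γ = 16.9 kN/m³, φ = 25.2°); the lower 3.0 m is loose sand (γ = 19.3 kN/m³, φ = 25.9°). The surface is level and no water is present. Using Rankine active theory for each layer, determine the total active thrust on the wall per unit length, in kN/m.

128 kN/m

K_a1 = tan²(45°−25.2°/2) = 0.4027; K_a2 = tan²(45°−25.9°/2) = 0.3920.
Layer 1: σ at base = K_a1 γ₁ h₁ = 21.10 kPa; P₁ = ½×21.10×3.1 = 32.70.
Layer 2: σ_v at top = γ₁h₁ = 52.39; σ_h top = K_a2×52.39 = 20.54; σ_h base = K_a2×(52.39+19.3×3.0) = 43.23.
P₂ = ½(20.54+43.23)×3.0 = 95.65. Total P_a = 32.70+95.65 = 128.4 kN/m.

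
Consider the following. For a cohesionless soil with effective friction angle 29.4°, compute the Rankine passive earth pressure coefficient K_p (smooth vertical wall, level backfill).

K_p = (1 + sin φ)/(1 − sin φ) = tan²(45° + 29.4°/2) = 2.929.

2.93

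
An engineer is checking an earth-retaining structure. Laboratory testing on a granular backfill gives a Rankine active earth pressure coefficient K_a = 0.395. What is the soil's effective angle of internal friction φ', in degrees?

25.7°

K_a = tan²(45° − φ/2) ⇒ 45° − φ/2 = arctan(√0.395) = 32.15°.
φ = 2(45° − 32.15°) = 25.70°.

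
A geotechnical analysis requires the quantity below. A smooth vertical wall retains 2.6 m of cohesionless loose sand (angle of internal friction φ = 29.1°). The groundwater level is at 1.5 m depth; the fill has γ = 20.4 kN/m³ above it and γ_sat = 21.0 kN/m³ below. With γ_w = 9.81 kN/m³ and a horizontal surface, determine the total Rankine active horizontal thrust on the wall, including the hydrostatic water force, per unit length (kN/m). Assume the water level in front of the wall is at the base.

27.8 kN/m

K_a = tan²(45° − φ/2) = 0.3456.
γ' = 21.0 − 9.81 = 11.19 kN/m³. Depth below WT = 1.1 m.
σ'_h at WT = K_a γ d_w = 10.58 kPa; at base = 10.58 + K_a γ' × 1.1 = 14.83 kPa.
P₁ (0–1.5 m) = ½×10.58×1.5 = 7.931. P₂ (1.5–2.6 m) = ½(10.58+14.83)×1.1 = 13.97.
P_w = ½ γ_w h₂² = 0.5×9.81×1.1² = 5.935. Total = 7.931+13.97+5.935 = 27.84 kN/m.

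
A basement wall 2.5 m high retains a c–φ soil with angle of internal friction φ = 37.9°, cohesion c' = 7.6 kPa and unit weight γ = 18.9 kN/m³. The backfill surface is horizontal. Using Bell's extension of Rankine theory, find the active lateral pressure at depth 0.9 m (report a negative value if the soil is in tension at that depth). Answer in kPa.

-3.37 kPa

K_a = (1 − sin φ)/(1 + sin φ) = 0.2389.
σ_a = K_a γ z − 2c√K_a = 0.2389×18.9×0.9 − 2×7.6×0.4888 = -3.366 kPa.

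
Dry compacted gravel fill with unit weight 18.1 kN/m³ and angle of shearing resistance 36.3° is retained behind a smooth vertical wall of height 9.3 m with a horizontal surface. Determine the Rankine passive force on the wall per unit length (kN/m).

K_p = tan²(45° + φ/2) = 3.902.
P_p = ½ K_p γ H² = 0.5 × 3.902 × 18.1 × 9.3² = 3054 kN/m.

3050 kN/m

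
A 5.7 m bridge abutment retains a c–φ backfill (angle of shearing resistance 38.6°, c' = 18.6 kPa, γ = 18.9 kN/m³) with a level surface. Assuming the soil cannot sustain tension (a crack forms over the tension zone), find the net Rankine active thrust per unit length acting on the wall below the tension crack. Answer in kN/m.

5.68 kN/m

K_a = 0.2316; √K_a = 0.4813.
Tension-crack depth z_c = 2c/(γ√K_a) = 2×18.6/(18.9×0.4813) = 4.090 m.
σ_a at base = K_a γ H − 2c√K_a = 0.2316×18.9×5.7 − 2×18.6×0.4813 = 7.049 kPa.
P_a = ½ × 7.049 × (H − z_c) = 0.5×7.049×1.610 = 5.675 kN/m.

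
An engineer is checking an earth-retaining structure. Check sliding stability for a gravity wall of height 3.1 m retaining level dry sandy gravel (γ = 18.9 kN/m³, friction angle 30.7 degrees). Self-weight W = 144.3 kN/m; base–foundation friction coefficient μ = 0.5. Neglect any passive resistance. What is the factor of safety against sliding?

2.45

K_a = tan²(45° − 30.7°/2) = 0.3240.
P_a = ½K_aγH² = 0.5×0.3240×18.9×3.1² = 29.43 kN/m, acting at H/3 = 1.033 m above the base.
FS_sliding = μW / P_a = 0.5×144.3 / 29.43 = 2.452.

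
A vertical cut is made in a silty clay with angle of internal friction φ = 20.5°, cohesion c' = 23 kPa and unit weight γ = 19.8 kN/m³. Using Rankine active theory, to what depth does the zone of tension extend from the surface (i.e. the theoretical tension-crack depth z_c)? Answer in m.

3.35 m

K_a = tan²(45° − 20.5°/2) = 0.4813; √K_a = 0.6937.
The active pressure is zero where K_a γ z = 2c√K_a, so z_c = 2c/(γ√K_a) = 2×23/(19.8×0.6937) = 3.349 m.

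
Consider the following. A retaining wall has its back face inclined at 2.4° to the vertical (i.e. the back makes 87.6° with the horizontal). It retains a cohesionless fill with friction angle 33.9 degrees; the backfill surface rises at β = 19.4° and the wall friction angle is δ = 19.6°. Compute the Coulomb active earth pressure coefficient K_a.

K_a = sin²(α+φ) / [sin²α · sin(α−δ) · (1 + √{sin(φ+δ)sin(φ−β) / (sin(α−δ)sin(α+β))})²].
With α = 87.6°, φ = 33.9°, δ = 19.6°, β = 19.4°: K_a = 0.3603.

0.360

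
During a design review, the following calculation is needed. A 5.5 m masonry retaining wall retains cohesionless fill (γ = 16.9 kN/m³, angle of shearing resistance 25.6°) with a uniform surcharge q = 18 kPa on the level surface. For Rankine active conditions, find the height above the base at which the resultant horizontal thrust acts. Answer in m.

2.09 m

K_a = 0.3966.
Triangular part P₁ = ½K_aγH² = 101.4 at H/3 = 1.833 m; rectangular part P₂ = K_a q H = 39.26 at H/2 = 2.750 m.
ȳ = (P₁·1.833 + P₂·2.750)/(P₁+P₂) = 2.089 m.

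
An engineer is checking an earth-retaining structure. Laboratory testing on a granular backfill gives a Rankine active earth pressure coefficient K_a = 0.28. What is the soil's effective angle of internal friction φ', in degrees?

K_a = tan²(45° − φ/2) ⇒ 45° − φ/2 = arctan(√0.28) = 27.89°.
φ = 2(45° − 27.89°) = 34.23°.

34.2°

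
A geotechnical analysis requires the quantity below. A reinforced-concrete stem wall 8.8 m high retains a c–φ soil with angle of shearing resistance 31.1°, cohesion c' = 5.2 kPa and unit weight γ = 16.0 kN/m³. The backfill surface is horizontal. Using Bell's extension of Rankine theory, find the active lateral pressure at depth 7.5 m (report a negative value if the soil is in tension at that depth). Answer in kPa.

32.4 kPa

K_a = (1 − sin φ)/(1 + sin φ) = 0.3188.
σ_a = K_a γ z − 2c√K_a = 0.3188×16.0×7.5 − 2×5.2×0.5646 = 32.38 kPa.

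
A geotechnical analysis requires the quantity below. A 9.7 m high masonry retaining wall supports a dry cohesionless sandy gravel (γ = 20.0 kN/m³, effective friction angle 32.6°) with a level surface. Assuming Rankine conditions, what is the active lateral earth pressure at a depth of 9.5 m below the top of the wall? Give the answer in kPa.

K_a = (1 − sin φ)/(1 + sin φ) = 0.2997.
σ_h = K_a γ z = 0.2997 × 20.0 × 9.5 = 56.95 kPa.

57.0 kPa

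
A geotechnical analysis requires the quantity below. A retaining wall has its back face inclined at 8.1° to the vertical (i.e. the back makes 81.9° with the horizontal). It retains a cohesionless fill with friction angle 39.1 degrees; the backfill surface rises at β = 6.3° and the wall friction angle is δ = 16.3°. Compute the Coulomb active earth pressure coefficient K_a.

K_a = sin²(α+φ) / [sin²α · sin(α−δ) · (1 + √{sin(φ+δ)sin(φ−β) / (sin(α−δ)sin(α+β))})²].
With α = 81.9°, φ = 39.1°, δ = 16.3°, β = 6.3°: K_a = 0.2849.

0.285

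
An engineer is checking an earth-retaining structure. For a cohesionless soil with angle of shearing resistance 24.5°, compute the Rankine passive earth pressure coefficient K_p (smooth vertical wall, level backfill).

K_p = (1 + sin φ)/(1 − sin φ) = tan²(45° + 24.5°/2) = 2.417.

2.42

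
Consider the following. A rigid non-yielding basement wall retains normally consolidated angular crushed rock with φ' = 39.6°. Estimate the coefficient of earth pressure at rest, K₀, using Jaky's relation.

K₀ = 1 − sin φ' = 1 − sin 39.6° = 0.3626.

0.363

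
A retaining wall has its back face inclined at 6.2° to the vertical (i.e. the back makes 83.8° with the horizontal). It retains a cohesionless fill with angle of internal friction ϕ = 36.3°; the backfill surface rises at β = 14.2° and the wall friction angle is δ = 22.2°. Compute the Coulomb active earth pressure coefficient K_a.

K_a = sin²(α+φ) / [sin²α · sin(α−δ) · (1 + √{sin(φ+δ)sin(φ−β) / (sin(α−δ)sin(α+β))})²].
With α = 83.8°, φ = 36.3°, δ = 22.2°, β = 14.2°: K_a = 0.3334.

0.333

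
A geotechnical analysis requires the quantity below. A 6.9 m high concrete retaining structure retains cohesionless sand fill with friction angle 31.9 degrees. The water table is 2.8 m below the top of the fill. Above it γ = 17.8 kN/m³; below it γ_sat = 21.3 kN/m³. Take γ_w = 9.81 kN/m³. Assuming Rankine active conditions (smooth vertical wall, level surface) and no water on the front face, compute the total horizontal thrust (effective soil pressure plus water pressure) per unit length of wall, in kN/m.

197 kN/m

K_a = tan²(45° − φ/2) = 0.3085.
γ' = 21.3 − 9.81 = 11.49 kN/m³. Depth below WT = 4.1 m.
σ'_h at WT = K_a γ d_w = 15.38 kPa; at base = 15.38 + K_a γ' × 4.1 = 29.91 kPa.
P₁ (0–2.8 m) = ½×15.38×2.8 = 21.53. P₂ (2.8–6.9 m) = ½(15.38+29.91)×4.1 = 92.84.
P_w = ½ γ_w h₂² = 0.5×9.81×4.1² = 82.45. Total = 21.53+92.84+82.45 = 196.8 kN/m.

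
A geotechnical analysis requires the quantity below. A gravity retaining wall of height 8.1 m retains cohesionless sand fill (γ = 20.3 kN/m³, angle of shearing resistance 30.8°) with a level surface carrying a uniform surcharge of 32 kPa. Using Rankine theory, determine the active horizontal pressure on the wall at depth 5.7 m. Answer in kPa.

47.7 kPa

K_a = (1 − sin φ)/(1 + sin φ) = 0.3227.
σ_v = γz + q = 20.3 × 5.7 + 32 = 147.7 kPa.
σ_h = K_a σ_v = 0.3227 × 147.7 = 47.67 kPa.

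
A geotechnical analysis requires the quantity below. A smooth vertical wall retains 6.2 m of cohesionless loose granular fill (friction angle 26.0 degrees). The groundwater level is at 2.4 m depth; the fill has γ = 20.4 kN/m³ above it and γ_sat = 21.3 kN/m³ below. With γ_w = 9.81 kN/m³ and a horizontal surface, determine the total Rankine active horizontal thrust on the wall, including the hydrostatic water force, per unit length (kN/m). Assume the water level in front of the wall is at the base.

K_a = tan²(45° − φ/2) = 0.3905.
γ' = 21.3 − 9.81 = 11.49 kN/m³. Depth below WT = 3.8 m.
σ'_h at WT = K_a γ d_w = 19.12 kPa; at base = 19.12 + K_a γ' × 3.8 = 36.17 kPa.
P₁ (0–2.4 m) = ½×19.12×2.4 = 22.94. P₂ (2.4–6.2 m) = ½(19.12+36.17)×3.8 = 105.0.
P_w = ½ γ_w h₂² = 0.5×9.81×3.8² = 70.83. Total = 22.94+105.0+70.83 = 198.8 kN/m.

199 kN/m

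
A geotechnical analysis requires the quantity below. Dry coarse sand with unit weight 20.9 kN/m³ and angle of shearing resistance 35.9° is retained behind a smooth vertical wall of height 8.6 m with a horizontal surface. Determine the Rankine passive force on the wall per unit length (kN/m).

2960 kN/m

K_p = tan²(45° + φ/2) = 3.835.
P_p = ½ K_p γ H² = 0.5 × 3.835 × 20.9 × 8.6² = 2964 kN/m.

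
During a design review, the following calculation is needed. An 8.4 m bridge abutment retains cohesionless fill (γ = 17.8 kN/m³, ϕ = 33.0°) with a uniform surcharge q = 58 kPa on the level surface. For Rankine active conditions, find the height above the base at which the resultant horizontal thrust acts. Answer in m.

K_a = 0.2948.
Triangular part P₁ = ½K_aγH² = 185.1 at H/3 = 2.800 m; rectangular part P₂ = K_a q H = 143.6 at H/2 = 4.200 m.
ȳ = (P₁·2.800 + P₂·4.200)/(P₁+P₂) = 3.412 m.

3.41 m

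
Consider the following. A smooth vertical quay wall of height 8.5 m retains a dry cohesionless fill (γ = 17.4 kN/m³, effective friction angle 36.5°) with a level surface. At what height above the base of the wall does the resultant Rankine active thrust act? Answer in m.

2.83 m

K_a = 0.2541.
The pressure distribution is triangular, so the resultant acts at H/3 above the base = 8.5/3 = 2.833 m.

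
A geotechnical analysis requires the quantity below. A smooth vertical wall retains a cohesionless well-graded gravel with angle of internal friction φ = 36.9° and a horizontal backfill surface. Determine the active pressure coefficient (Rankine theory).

0.250

K_a = (1 − sin φ)/(1 + sin φ) = (1 − sin 36.9°)/(1 + sin 36.9°) = 0.2497.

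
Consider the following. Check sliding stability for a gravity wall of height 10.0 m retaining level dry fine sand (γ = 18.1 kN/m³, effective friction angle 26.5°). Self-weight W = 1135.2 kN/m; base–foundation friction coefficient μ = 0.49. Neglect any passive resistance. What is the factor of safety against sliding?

K_a = tan²(45° − 26.5°/2) = 0.3829.
P_a = ½K_aγH² = 0.5×0.3829×18.1×10.0² = 346.6 kN/m, acting at H/3 = 3.333 m above the base.
FS_sliding = μW / P_a = 0.49×1135.2 / 346.6 = 1.605.

1.61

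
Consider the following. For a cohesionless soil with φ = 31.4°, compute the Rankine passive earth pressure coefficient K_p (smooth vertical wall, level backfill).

3.18

K_p = (1 + sin φ)/(1 − sin φ) = tan²(45° + 31.4°/2) = 3.175.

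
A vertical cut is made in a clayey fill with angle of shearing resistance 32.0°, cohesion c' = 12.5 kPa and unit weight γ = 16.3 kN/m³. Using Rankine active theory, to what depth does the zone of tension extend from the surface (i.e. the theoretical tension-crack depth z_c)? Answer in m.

K_a = tan²(45° − 32.0°/2) = 0.3073; √K_a = 0.5543.
The active pressure is zero where K_a γ z = 2c√K_a, so z_c = 2c/(γ√K_a) = 2×12.5/(16.3×0.5543) = 2.767 m.

2.77 m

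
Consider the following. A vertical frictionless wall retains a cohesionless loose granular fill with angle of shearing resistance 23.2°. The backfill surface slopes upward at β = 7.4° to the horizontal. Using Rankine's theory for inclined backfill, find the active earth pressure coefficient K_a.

0.450

K_a = cos β · (cos β − √(cos²β − cos²φ)) / (cos β + √(cos²β − cos²φ)).
cos β = 0.9917, cos φ = 0.9191, √(cos²β − cos²φ) = 0.3723.
K_a = 0.9917 × (0.9917 − 0.3723)/(0.9917 + 0.3723) = 0.4503.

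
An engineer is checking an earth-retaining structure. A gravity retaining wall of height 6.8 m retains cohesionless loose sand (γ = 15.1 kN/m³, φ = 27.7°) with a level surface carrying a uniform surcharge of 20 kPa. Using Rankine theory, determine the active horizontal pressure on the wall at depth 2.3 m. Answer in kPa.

20.0 kPa

K_a = (1 − sin φ)/(1 + sin φ) = 0.3653.
σ_v = γz + q = 15.1 × 2.3 + 20 = 54.73 kPa.
σ_h = K_a σ_v = 0.3653 × 54.73 = 19.99 kPa.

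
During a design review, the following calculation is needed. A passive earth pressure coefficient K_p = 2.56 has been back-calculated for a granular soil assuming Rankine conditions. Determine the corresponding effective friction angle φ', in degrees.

K_p = (1+sin φ)/(1−sin φ) ⇒ sin φ = (K_p − 1)/(K_p + 1) = 0.4382.
φ = arcsin(0.4382) = 25.99°.

26.0°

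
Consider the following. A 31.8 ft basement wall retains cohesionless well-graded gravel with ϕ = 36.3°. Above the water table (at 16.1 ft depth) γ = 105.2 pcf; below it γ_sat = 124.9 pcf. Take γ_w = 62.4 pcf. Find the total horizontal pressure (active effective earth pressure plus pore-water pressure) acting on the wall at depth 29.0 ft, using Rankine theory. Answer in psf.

K_a = (1 − sin φ)/(1 + sin φ) = 0.2563.
γ' = 124.9 − 62.4 = 62.50 pcf.
Effective vertical stress at 29.0 ft: σ'_v = 105.2×16.1 + 62.50×12.9 = 2500 psf.
σ'_h = K_a σ'_v = 0.2563 × 2500 = 640.7 psf; u = γ_w × 12.9 = 805.0 psf.
Total σ_h = 640.7 + 805.0 = 1446 psf.

1450 psf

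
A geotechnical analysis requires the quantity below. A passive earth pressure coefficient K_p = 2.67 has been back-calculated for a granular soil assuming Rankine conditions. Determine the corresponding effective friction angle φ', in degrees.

27.1°

K_p = (1+sin φ)/(1−sin φ) ⇒ sin φ = (K_p − 1)/(K_p + 1) = 0.4550.
φ = arcsin(0.4550) = 27.07°.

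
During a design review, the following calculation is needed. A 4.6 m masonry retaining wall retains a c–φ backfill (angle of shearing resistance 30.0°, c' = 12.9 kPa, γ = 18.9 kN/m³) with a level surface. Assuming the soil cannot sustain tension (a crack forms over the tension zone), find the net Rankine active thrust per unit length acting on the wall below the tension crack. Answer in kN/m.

K_a = 0.3333; √K_a = 0.5774.
Tension-crack depth z_c = 2c/(γ√K_a) = 2×12.9/(18.9×0.5774) = 2.364 m.
σ_a at base = K_a γ H − 2c√K_a = 0.3333×18.9×4.6 − 2×12.9×0.5774 = 14.08 kPa.
P_a = ½ × 14.08 × (H − z_c) = 0.5×14.08×2.236 = 15.74 kN/m.

15.7 kN/m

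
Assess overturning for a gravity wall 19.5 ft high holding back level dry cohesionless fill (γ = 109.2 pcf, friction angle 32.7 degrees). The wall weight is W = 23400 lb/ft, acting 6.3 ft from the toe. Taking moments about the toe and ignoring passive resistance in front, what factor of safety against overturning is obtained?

3.66

K_a = tan²(45° − 32.7°/2) = 0.2985.
P_a = ½K_aγH² = 0.5×0.2985×109.2×19.5² = 6197 lb/ft, acting at H/3 = 6.500 ft above the base.
Overturning moment M_o = P_a × H/3 = 6197 × 6.500 = 40280.
Resisting moment M_r = W × 6.3 = 23400 × 6.3 = 147400.
FS_overturning = M_r/M_o = 147400/40280 = 3.660.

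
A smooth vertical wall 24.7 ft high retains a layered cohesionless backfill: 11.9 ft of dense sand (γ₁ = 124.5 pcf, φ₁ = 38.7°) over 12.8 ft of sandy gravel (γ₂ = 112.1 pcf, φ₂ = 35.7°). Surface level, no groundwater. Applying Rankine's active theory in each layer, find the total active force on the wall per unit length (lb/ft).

9440 lb/ft

K_a1 = tan²(45°−38.7°/2) = 0.2306; K_a2 = tan²(45°−35.7°/2) = 0.2630.
Layer 1: σ at base = K_a1 γ₁ h₁ = 341.6 psf; P₁ = ½×341.6×11.9 = 2033.
Layer 2: σ_v at top = γ₁h₁ = 1482; σ_h top = K_a2×1482 = 389.6; σ_h base = K_a2×(1482+112.1×12.8) = 767.0.
P₂ = ½(389.6+767.0)×12.8 = 7402. Total P_a = 2033+7402 = 9435 lb/ft.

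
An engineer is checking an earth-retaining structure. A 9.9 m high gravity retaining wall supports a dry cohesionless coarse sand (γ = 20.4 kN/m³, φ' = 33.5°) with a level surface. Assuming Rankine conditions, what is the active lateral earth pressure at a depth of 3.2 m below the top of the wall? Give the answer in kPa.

18.8 kPa

K_a = (1 − sin φ)/(1 + sin φ) = 0.2887.
σ_h = K_a γ z = 0.2887 × 20.4 × 3.2 = 18.85 kPa.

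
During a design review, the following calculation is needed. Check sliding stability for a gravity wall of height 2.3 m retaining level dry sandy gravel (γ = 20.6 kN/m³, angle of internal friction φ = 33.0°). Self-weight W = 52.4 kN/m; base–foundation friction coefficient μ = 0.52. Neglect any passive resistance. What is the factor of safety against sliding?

K_a = tan²(45° − 33.0°/2) = 0.2948.
P_a = ½K_aγH² = 0.5×0.2948×20.6×2.3² = 16.06 kN/m, acting at H/3 = 0.7667 m above the base.
FS_sliding = μW / P_a = 0.52×52.4 / 16.06 = 1.696.

1.70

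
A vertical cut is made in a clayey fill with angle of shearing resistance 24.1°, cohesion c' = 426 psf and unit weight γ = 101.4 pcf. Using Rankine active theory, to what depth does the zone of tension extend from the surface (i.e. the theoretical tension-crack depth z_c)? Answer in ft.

13.0 ft

K_a = tan²(45° − 24.1°/2) = 0.4201; √K_a = 0.6482.
The active pressure is zero where K_a γ z = 2c√K_a, so z_c = 2c/(γ√K_a) = 2×426/(101.4×0.6482) = 12.96 ft.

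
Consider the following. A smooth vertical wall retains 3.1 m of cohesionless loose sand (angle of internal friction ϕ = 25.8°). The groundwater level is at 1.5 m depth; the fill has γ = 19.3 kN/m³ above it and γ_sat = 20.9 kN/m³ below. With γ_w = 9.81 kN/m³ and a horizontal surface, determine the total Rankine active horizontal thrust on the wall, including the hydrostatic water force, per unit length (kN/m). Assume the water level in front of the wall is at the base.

K_a = tan²(45° − φ/2) = 0.3935.
γ' = 20.9 − 9.81 = 11.09 kN/m³. Depth below WT = 1.6 m.
σ'_h at WT = K_a γ d_w = 11.39 kPa; at base = 11.39 + K_a γ' × 1.6 = 18.37 kPa.
P₁ (0–1.5 m) = ½×11.39×1.5 = 8.544. P₂ (1.5–3.1 m) = ½(11.39+18.37)×1.6 = 23.81.
P_w = ½ γ_w h₂² = 0.5×9.81×1.6² = 12.56. Total = 8.544+23.81+12.56 = 44.91 kN/m.

44.9 kN/m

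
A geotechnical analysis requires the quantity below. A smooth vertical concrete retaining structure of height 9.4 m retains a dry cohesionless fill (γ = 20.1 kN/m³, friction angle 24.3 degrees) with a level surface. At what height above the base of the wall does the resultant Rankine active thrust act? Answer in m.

3.13 m

K_a = 0.4169.
The pressure distribution is triangular, so the resultant acts at H/3 above the base = 9.4/3 = 3.133 m.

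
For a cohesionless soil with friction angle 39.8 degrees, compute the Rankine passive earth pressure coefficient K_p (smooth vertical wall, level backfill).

K_p = (1 + sin φ)/(1 − sin φ) = tan²(45° + 39.8°/2) = 4.557.

4.56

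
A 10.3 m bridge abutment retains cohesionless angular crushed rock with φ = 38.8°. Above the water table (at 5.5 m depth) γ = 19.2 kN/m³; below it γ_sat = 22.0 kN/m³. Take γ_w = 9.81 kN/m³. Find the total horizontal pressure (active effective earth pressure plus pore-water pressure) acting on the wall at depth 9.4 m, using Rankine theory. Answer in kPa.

73.4 kPa

K_a = (1 − sin φ)/(1 + sin φ) = 0.2296.
γ' = 22.0 − 9.81 = 12.19 kN/m³.
Effective vertical stress at 9.4 m: σ'_v = 19.2×5.5 + 12.19×3.90 = 153.1 kPa.
σ'_h = K_a σ'_v = 0.2296 × 153.1 = 35.15 kPa; u = γ_w × 3.90 = 38.26 kPa.
Total σ_h = 35.15 + 38.26 = 73.41 kPa.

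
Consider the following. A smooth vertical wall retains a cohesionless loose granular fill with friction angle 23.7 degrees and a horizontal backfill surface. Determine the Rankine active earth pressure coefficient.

K_a = tan²(45° − φ/2) = tan²(33.15°) = 0.4266.

0.427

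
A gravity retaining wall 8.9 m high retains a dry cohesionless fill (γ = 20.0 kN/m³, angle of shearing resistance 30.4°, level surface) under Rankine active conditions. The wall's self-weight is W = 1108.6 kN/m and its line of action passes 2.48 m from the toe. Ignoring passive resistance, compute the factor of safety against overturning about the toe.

3.57

K_a = tan²(45° − 30.4°/2) = 0.3280.
P_a = ½K_aγH² = 0.5×0.3280×20.0×8.9² = 259.8 kN/m, acting at H/3 = 2.967 m above the base.
Overturning moment M_o = P_a × H/3 = 259.8 × 2.967 = 770.7.
Resisting moment M_r = W × 2.48 = 1108.6 × 2.48 = 2749.
FS_overturning = M_r/M_o = 2749/770.7 = 3.567.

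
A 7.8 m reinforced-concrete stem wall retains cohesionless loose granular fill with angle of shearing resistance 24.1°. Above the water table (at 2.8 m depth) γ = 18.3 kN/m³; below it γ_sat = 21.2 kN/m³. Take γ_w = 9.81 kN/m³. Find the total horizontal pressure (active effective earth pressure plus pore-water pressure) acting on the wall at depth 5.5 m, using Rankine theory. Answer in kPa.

K_a = (1 − sin φ)/(1 + sin φ) = 0.4201.
γ' = 21.2 − 9.81 = 11.39 kN/m³.
Effective vertical stress at 5.5 m: σ'_v = 18.3×2.8 + 11.39×2.70 = 81.99 kPa.
σ'_h = K_a σ'_v = 0.4201 × 81.99 = 34.45 kPa; u = γ_w × 2.70 = 26.49 kPa.
Total σ_h = 34.45 + 26.49 = 60.93 kPa.

60.9 kPa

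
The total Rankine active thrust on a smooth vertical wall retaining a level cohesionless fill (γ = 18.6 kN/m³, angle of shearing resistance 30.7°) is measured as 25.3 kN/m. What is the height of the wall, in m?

2.90 m

K_a = 0.3240. P_a = ½ K_a γ H² ⇒ H = √(2P_a/(K_a γ)).
H = √(2×25.3/(0.3240×18.6)) = 2.898 m.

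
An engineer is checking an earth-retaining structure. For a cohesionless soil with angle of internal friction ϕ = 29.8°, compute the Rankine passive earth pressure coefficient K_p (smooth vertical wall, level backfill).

2.98

K_p = (1 + sin φ)/(1 − sin φ) = tan²(45° + 29.8°/2) = 2.976.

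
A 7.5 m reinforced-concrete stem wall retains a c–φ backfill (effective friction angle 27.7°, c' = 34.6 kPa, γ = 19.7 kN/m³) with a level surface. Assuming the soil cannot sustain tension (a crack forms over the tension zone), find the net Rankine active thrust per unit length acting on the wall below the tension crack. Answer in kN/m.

10.3 kN/m

K_a = 0.3653; √K_a = 0.6044.
Tension-crack depth z_c = 2c/(γ√K_a) = 2×34.6/(19.7×0.6044) = 5.812 m.
σ_a at base = K_a γ H − 2c√K_a = 0.3653×19.7×7.5 − 2×34.6×0.6044 = 12.15 kPa.
P_a = ½ × 12.15 × (H − z_c) = 0.5×12.15×1.688 = 10.26 kN/m.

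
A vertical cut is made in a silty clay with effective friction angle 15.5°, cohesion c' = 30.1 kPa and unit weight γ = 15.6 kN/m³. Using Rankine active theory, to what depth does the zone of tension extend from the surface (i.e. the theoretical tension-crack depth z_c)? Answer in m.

5.07 m

K_a = tan²(45° − 15.5°/2) = 0.5782; √K_a = 0.7604.
The active pressure is zero where K_a γ z = 2c√K_a, so z_c = 2c/(γ√K_a) = 2×30.1/(15.6×0.7604) = 5.075 m.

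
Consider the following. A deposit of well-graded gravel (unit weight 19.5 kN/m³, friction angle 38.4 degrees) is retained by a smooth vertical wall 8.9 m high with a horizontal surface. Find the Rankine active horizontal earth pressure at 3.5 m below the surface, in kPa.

K_a = (1 − sin φ)/(1 + sin φ) = 0.2337.
σ_h = K_a γ z = 0.2337 × 19.5 × 3.5 = 15.95 kPa.

15.9 kPa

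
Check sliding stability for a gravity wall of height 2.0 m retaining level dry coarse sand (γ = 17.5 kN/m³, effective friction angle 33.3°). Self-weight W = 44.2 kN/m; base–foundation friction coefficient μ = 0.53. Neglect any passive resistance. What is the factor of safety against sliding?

K_a = tan²(45° − 33.3°/2) = 0.2911.
P_a = ½K_aγH² = 0.5×0.2911×17.5×2.0² = 10.19 kN/m, acting at H/3 = 0.6667 m above the base.
FS_sliding = μW / P_a = 0.53×44.2 / 10.19 = 2.299.

2.30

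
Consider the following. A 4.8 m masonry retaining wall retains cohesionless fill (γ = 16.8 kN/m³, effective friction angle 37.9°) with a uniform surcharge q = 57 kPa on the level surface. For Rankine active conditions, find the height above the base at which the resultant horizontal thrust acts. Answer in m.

2.07 m

K_a = 0.2389.
Triangular part P₁ = ½K_aγH² = 46.24 at H/3 = 1.600 m; rectangular part P₂ = K_a q H = 65.37 at H/2 = 2.400 m.
ȳ = (P₁·1.600 + P₂·2.400)/(P₁+P₂) = 2.069 m.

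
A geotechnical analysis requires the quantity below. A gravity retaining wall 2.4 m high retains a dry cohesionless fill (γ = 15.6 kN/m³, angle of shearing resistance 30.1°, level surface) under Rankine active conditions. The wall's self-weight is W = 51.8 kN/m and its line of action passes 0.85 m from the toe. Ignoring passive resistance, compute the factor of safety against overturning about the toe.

K_a = tan²(45° − 30.1°/2) = 0.3320.
P_a = ½K_aγH² = 0.5×0.3320×15.6×2.4² = 14.92 kN/m, acting at H/3 = 0.8000 m above the base.
Overturning moment M_o = P_a × H/3 = 14.92 × 0.8000 = 11.93.
Resisting moment M_r = W × 0.85 = 51.8 × 0.85 = 44.03.
FS_overturning = M_r/M_o = 44.03/11.93 = 3.690.

3.69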